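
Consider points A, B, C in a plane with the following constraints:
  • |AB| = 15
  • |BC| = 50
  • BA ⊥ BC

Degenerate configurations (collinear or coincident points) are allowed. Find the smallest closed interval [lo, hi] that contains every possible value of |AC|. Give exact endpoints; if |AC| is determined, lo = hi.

|AB| ∈ {15}
|BC| ∈ {50}
|AC| ∈ {5·√(109)}

|AC| = 5·√(109)  (≈ 52.2015)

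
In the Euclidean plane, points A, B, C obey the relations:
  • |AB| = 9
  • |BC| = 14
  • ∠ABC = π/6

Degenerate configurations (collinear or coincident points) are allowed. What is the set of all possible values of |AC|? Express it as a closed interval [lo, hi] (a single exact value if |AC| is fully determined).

|AB| ∈ {9}
|BC| ∈ {14}
|AC| ∈ {√(277 - 126·√(3))}

|AC| = √(277 - 126·√(3))  (≈ 7.6656)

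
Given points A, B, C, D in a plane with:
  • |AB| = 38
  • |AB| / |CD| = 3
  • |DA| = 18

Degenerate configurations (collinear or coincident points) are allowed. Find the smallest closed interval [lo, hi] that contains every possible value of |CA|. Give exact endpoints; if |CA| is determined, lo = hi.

|CA| ∈ [16/3, 92/3]  (≈ [5.3333, 30.6667])

|AB| ∈ {38}
|AD| ∈ {18}
|CD| ∈ {38/3}
|BD| ∈ [20, 56]
|AC| ∈ [16/3, 92/3]
|BC| ∈ [22/3, 206/3]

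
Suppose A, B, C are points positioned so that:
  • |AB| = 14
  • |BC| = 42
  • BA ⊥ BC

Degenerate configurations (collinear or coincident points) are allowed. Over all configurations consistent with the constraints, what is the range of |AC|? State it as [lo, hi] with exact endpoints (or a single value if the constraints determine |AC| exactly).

|AC| = 14·√(10)  (≈ 44.2719)

|AB| ∈ {14}
|BC| ∈ {42}
|AC| ∈ {14·√(10)}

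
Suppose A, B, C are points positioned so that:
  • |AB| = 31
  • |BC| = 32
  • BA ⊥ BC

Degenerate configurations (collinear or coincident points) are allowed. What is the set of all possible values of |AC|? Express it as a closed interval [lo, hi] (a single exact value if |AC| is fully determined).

|AB| ∈ {31}
|BC| ∈ {32}
|AC| ∈ {√(1985)}

|AC| = √(1985)  (≈ 44.5533)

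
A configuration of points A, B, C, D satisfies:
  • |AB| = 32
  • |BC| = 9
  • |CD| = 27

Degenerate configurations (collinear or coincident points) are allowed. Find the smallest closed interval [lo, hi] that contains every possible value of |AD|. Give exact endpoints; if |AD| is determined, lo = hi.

|AB| ∈ {32}
|BC| ∈ {9}
|CD| ∈ {27}
|AC| ∈ [23, 41]
|BD| ∈ [18, 36]
|AD| ∈ [0, 68]

|AD| ∈ [0, 68]  (≈ [0.0000, 68.0000])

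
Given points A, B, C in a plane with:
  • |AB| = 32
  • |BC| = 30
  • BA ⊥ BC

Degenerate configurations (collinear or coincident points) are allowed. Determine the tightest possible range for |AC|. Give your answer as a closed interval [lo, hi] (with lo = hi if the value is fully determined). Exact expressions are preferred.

|AB| ∈ {32}
|BC| ∈ {30}
|AC| ∈ {2·√(481)}

|AC| = 2·√(481)  (≈ 43.8634)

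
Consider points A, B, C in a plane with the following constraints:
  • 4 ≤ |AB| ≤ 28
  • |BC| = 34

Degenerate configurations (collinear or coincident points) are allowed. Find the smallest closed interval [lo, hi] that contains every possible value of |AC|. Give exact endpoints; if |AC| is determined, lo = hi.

|AB| ∈ [4, 28]
|BC| ∈ {34}
|AC| ∈ [6, 62]

|AC| ∈ [6, 62]  (≈ [6.0000, 62.0000])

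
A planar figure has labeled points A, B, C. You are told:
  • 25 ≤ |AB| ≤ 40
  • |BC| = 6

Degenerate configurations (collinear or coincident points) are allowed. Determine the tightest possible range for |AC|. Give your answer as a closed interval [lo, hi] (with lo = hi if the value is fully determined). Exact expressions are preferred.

|AB| ∈ [25, 40]
|BC| ∈ {6}
|AC| ∈ [19, 46]

|AC| ∈ [19, 46]  (≈ [19.0000, 46.0000])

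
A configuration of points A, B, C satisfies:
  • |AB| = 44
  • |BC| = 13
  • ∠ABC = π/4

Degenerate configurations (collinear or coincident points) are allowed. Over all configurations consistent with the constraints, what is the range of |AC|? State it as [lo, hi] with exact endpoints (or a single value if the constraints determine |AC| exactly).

|AB| ∈ {44}
|BC| ∈ {13}
|AC| ∈ {√(2105 - 572·√(2))}

|AC| = √(2105 - 572·√(2))  (≈ 36.0010)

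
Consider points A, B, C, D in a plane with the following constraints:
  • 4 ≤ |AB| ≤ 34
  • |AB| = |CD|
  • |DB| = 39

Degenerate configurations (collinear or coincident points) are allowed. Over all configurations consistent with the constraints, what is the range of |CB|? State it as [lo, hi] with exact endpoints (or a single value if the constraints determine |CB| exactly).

|AB| ∈ [4, 34]
|BD| ∈ {39}
|CD| ∈ [4, 34]
|AD| ∈ [5, 73]
|BC| ∈ [5, 73]
|AC| ∈ [0, 107]

|CB| ∈ [5, 73]  (≈ [5.0000, 73.0000])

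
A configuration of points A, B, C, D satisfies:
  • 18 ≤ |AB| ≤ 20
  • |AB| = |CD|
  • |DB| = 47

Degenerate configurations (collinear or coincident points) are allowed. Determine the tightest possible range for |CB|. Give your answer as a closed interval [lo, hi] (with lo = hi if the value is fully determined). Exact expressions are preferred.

|CB| ∈ [27, 67]  (≈ [27.0000, 67.0000])

|AB| ∈ [18, 20]
|BD| ∈ {47}
|CD| ∈ [18, 20]
|AD| ∈ [27, 67]
|BC| ∈ [27, 67]
|AC| ∈ [7, 87]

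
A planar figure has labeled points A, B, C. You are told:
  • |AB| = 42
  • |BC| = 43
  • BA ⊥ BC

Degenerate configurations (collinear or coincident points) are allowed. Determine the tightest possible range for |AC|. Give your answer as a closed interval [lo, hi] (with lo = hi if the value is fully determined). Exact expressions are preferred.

|AB| ∈ {42}
|BC| ∈ {43}
|AC| ∈ {√(3613)}

|AC| = √(3613)  (≈ 60.1082)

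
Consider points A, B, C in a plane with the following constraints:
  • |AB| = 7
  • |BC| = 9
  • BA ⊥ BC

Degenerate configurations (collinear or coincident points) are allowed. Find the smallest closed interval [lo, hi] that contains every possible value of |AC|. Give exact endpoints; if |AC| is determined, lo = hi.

|AC| = √(130)  (≈ 11.4018)

|AB| ∈ {7}
|BC| ∈ {9}
|AC| ∈ {√(130)}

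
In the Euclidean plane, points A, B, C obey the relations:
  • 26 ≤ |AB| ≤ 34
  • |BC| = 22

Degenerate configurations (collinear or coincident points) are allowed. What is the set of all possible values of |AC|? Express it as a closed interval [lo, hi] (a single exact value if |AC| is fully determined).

|AC| ∈ [4, 56]  (≈ [4.0000, 56.0000])

|AB| ∈ [26, 34]
|BC| ∈ {22}
|AC| ∈ [4, 56]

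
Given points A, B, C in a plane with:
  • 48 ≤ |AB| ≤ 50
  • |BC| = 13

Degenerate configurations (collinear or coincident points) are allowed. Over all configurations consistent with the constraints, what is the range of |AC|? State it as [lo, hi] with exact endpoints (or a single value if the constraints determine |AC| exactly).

|AC| ∈ [35, 63]  (≈ [35.0000, 63.0000])

|AB| ∈ [48, 50]
|BC| ∈ {13}
|AC| ∈ [35, 63]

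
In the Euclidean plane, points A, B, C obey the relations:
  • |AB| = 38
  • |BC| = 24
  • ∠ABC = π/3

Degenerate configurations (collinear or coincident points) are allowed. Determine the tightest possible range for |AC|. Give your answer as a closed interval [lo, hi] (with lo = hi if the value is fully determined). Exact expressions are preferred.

|AB| ∈ {38}
|BC| ∈ {24}
|AC| ∈ {2·√(277)}

|AC| = 2·√(277)  (≈ 33.2866)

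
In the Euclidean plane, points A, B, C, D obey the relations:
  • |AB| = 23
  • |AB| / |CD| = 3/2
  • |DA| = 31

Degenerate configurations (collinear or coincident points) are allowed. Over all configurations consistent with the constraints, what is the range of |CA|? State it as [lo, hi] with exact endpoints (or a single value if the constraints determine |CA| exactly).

|CA| ∈ [47/3, 139/3]  (≈ [15.6667, 46.3333])

|AB| ∈ {23}
|AD| ∈ {31}
|CD| ∈ {46/3}
|BD| ∈ [8, 54]
|AC| ∈ [47/3, 139/3]
|BC| ∈ [0, 208/3]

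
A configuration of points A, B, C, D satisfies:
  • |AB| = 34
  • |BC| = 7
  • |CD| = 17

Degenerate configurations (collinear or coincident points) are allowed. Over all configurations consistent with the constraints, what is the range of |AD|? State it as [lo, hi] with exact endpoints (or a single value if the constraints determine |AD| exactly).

|AD| ∈ [10, 58]  (≈ [10.0000, 58.0000])

|AB| ∈ {34}
|BC| ∈ {7}
|CD| ∈ {17}
|AC| ∈ [27, 41]
|BD| ∈ [10, 24]
|AD| ∈ [10, 58]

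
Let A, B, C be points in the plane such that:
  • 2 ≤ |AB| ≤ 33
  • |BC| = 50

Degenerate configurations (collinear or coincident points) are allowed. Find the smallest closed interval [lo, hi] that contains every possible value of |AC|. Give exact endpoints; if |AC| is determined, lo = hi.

|AC| ∈ [17, 83]  (≈ [17.0000, 83.0000])

|AB| ∈ [2, 33]
|BC| ∈ {50}
|AC| ∈ [17, 83]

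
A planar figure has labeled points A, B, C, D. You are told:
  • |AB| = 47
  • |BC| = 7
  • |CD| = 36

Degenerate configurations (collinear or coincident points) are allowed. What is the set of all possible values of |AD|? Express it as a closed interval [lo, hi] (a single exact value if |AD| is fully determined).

|AB| ∈ {47}
|BC| ∈ {7}
|CD| ∈ {36}
|AC| ∈ [40, 54]
|BD| ∈ [29, 43]
|AD| ∈ [4, 90]

|AD| ∈ [4, 90]  (≈ [4.0000, 90.0000])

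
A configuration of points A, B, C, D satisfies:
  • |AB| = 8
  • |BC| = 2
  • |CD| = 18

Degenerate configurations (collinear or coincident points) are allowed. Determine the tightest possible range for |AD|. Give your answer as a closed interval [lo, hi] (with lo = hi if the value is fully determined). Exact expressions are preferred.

|AD| ∈ [8, 28]  (≈ [8.0000, 28.0000])

|AB| ∈ {8}
|BC| ∈ {2}
|CD| ∈ {18}
|AC| ∈ [6, 10]
|BD| ∈ [16, 20]
|AD| ∈ [8, 28]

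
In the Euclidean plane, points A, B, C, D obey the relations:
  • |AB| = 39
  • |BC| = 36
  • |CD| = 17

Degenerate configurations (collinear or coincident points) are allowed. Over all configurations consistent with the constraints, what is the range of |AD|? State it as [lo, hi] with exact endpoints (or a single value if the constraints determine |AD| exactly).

|AD| ∈ [0, 92]  (≈ [0.0000, 92.0000])

|AB| ∈ {39}
|BC| ∈ {36}
|CD| ∈ {17}
|AC| ∈ [3, 75]
|BD| ∈ [19, 53]
|AD| ∈ [0, 92]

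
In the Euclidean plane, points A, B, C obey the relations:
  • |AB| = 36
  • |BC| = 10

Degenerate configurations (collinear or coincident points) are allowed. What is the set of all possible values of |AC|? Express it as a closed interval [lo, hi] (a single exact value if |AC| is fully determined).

|AC| ∈ [26, 46]  (≈ [26.0000, 46.0000])

|AB| ∈ {36}
|BC| ∈ {10}
|AC| ∈ [26, 46]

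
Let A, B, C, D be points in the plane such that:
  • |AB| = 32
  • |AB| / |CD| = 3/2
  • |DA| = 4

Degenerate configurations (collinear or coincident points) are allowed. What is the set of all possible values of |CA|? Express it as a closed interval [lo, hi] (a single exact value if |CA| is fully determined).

|AB| ∈ {32}
|AD| ∈ {4}
|CD| ∈ {64/3}
|BD| ∈ [28, 36]
|AC| ∈ [52/3, 76/3]
|BC| ∈ [20/3, 172/3]

|CA| ∈ [52/3, 76/3]  (≈ [17.3333, 25.3333])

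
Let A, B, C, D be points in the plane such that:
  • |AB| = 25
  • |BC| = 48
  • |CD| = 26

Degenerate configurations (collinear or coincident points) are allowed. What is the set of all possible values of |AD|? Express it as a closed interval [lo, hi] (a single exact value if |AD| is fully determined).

|AB| ∈ {25}
|BC| ∈ {48}
|CD| ∈ {26}
|AC| ∈ [23, 73]
|BD| ∈ [22, 74]
|AD| ∈ [0, 99]

|AD| ∈ [0, 99]  (≈ [0.0000, 99.0000])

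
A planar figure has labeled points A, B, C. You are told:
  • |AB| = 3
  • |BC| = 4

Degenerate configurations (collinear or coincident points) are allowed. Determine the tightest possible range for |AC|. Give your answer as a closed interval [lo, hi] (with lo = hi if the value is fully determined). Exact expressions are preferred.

|AB| ∈ {3}
|BC| ∈ {4}
|AC| ∈ [1, 7]

|AC| ∈ [1, 7]  (≈ [1.0000, 7.0000])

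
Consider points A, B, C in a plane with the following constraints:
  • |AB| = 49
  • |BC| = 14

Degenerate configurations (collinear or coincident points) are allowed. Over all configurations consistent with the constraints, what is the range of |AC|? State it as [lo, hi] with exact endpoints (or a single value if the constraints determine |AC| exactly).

|AB| ∈ {49}
|BC| ∈ {14}
|AC| ∈ [35, 63]

|AC| ∈ [35, 63]  (≈ [35.0000, 63.0000])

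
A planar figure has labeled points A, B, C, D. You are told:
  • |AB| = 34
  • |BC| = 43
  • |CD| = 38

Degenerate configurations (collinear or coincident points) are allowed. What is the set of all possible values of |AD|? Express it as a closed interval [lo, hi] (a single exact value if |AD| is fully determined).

|AD| ∈ [0, 115]  (≈ [0.0000, 115.0000])

|AB| ∈ {34}
|BC| ∈ {43}
|CD| ∈ {38}
|AC| ∈ [9, 77]
|BD| ∈ [5, 81]
|AD| ∈ [0, 115]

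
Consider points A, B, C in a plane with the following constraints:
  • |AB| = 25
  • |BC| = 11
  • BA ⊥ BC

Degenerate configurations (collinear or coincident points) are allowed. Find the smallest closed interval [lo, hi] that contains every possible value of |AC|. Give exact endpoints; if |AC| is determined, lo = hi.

|AB| ∈ {25}
|BC| ∈ {11}
|AC| ∈ {√(746)}

|AC| = √(746)  (≈ 27.3130)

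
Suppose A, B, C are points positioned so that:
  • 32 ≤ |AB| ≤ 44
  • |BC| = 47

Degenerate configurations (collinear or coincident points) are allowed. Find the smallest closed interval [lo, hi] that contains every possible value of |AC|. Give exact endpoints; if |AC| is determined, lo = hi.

|AB| ∈ [32, 44]
|BC| ∈ {47}
|AC| ∈ [3, 91]

|AC| ∈ [3, 91]  (≈ [3.0000, 91.0000])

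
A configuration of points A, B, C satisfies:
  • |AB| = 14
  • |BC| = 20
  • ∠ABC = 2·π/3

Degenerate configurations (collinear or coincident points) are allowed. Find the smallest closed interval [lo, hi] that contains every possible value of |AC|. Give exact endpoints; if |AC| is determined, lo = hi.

|AC| = 2·√(219)  (≈ 29.5973)

|AB| ∈ {14}
|BC| ∈ {20}
|AC| ∈ {2·√(219)}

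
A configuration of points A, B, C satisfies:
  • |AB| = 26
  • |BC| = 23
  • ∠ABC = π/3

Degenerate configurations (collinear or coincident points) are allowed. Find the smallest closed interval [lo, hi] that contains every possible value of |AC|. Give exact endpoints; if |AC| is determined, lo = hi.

|AB| ∈ {26}
|BC| ∈ {23}
|AC| ∈ {√(607)}

|AC| = √(607)  (≈ 24.6374)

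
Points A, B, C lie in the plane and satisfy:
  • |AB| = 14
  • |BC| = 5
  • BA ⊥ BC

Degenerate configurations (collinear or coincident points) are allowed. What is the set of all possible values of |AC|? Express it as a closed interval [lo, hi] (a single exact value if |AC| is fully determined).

|AC| = √(221)  (≈ 14.8661)

|AB| ∈ {14}
|BC| ∈ {5}
|AC| ∈ {√(221)}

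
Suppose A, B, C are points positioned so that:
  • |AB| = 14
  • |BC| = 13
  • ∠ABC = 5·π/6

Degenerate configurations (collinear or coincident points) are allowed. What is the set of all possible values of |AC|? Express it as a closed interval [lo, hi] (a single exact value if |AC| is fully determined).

|AB| ∈ {14}
|BC| ∈ {13}
|AC| ∈ {√(182·√(3) + 365)}

|AC| = √(182·√(3) + 365)  (≈ 26.0813)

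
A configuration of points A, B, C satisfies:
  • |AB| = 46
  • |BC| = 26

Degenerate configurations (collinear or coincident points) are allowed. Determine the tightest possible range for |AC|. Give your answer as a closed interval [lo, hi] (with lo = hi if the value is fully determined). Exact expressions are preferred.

|AC| ∈ [20, 72]  (≈ [20.0000, 72.0000])

|AB| ∈ {46}
|BC| ∈ {26}
|AC| ∈ [20, 72]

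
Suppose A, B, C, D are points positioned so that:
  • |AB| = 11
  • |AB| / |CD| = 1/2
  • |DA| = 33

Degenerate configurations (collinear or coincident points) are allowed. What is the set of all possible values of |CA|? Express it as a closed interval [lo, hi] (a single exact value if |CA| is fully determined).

|CA| ∈ [11, 55]  (≈ [11.0000, 55.0000])

|AB| ∈ {11}
|AD| ∈ {33}
|CD| ∈ {22}
|BD| ∈ [22, 44]
|AC| ∈ [11, 55]
|BC| ∈ [0, 66]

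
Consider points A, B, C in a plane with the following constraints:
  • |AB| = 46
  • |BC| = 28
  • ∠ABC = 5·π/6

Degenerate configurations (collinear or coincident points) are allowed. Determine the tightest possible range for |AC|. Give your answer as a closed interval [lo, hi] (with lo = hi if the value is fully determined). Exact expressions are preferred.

|AB| ∈ {46}
|BC| ∈ {28}
|AC| ∈ {2·√(322·√(3) + 725)}

|AC| = 2·√(322·√(3) + 725)  (≈ 71.6302)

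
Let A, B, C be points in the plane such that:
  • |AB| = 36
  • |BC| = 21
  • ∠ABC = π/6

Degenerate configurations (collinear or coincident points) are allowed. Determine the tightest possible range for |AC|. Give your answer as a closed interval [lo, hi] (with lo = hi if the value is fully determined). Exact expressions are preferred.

|AC| = 3·√(193 - 84·√(3))  (≈ 20.6778)

|AB| ∈ {36}
|BC| ∈ {21}
|AC| ∈ {3·√(193 - 84·√(3))}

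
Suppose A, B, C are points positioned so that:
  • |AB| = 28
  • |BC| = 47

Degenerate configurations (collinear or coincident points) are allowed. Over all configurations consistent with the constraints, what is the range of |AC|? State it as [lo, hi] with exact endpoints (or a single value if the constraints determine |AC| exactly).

|AC| ∈ [19, 75]  (≈ [19.0000, 75.0000])

|AB| ∈ {28}
|BC| ∈ {47}
|AC| ∈ [19, 75]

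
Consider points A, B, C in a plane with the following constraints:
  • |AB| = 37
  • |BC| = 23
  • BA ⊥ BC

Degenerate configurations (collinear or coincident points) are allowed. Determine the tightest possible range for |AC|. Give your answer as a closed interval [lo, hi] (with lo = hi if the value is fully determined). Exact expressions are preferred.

|AC| = √(1898)  (≈ 43.5660)

|AB| ∈ {37}
|BC| ∈ {23}
|AC| ∈ {√(1898)}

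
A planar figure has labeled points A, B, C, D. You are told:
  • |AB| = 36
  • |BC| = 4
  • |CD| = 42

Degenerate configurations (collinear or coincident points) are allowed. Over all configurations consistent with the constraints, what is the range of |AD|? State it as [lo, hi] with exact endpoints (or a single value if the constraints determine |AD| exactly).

|AD| ∈ [2, 82]  (≈ [2.0000, 82.0000])

|AB| ∈ {36}
|BC| ∈ {4}
|CD| ∈ {42}
|AC| ∈ [32, 40]
|BD| ∈ [38, 46]
|AD| ∈ [2, 82]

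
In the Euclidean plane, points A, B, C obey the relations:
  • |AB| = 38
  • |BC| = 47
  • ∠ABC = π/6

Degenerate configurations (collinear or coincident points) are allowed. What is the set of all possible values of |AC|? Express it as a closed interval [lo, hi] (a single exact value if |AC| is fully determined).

|AC| = √(3653 - 1786·√(3))  (≈ 23.6550)

|AB| ∈ {38}
|BC| ∈ {47}
|AC| ∈ {√(3653 - 1786·√(3))}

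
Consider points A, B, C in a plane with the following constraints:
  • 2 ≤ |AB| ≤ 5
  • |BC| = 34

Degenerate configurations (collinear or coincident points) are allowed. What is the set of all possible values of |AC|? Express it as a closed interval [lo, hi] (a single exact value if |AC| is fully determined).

|AC| ∈ [29, 39]  (≈ [29.0000, 39.0000])

|AB| ∈ [2, 5]
|BC| ∈ {34}
|AC| ∈ [29, 39]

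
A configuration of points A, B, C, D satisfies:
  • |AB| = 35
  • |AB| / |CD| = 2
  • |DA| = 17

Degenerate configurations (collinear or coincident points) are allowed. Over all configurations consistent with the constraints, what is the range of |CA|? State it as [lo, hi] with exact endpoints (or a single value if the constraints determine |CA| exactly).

|AB| ∈ {35}
|AD| ∈ {17}
|CD| ∈ {35/2}
|BD| ∈ [18, 52]
|AC| ∈ [1/2, 69/2]
|BC| ∈ [1/2, 139/2]

|CA| ∈ [1/2, 69/2]  (≈ [0.5000, 34.5000])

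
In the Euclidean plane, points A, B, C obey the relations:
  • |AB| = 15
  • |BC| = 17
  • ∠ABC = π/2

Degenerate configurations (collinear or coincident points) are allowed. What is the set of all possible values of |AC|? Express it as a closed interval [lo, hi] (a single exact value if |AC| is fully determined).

|AC| = √(514)  (≈ 22.6716)

|AB| ∈ {15}
|BC| ∈ {17}
|AC| ∈ {√(514)}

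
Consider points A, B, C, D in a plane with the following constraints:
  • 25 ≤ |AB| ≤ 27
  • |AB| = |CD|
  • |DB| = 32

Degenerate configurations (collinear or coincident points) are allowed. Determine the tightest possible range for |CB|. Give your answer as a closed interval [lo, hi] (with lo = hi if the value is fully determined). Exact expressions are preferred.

|CB| ∈ [5, 59]  (≈ [5.0000, 59.0000])

|AB| ∈ [25, 27]
|BD| ∈ {32}
|CD| ∈ [25, 27]
|AD| ∈ [5, 59]
|BC| ∈ [5, 59]
|AC| ∈ [0, 86]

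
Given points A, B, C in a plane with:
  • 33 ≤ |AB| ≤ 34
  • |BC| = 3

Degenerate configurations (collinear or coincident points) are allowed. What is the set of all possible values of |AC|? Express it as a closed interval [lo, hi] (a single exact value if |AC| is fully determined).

|AB| ∈ [33, 34]
|BC| ∈ {3}
|AC| ∈ [30, 37]

|AC| ∈ [30, 37]  (≈ [30.0000, 37.0000])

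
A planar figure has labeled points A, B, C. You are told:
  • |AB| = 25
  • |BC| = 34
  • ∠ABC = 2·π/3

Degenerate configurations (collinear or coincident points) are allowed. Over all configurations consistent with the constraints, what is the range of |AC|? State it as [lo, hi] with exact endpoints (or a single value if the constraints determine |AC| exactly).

|AC| = √(2631)  (≈ 51.2933)

|AB| ∈ {25}
|BC| ∈ {34}
|AC| ∈ {√(2631)}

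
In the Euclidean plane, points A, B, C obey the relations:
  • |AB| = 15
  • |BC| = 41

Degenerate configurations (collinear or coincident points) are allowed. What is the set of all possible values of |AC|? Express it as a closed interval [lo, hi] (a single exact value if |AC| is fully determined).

|AC| ∈ [26, 56]  (≈ [26.0000, 56.0000])

|AB| ∈ {15}
|BC| ∈ {41}
|AC| ∈ [26, 56]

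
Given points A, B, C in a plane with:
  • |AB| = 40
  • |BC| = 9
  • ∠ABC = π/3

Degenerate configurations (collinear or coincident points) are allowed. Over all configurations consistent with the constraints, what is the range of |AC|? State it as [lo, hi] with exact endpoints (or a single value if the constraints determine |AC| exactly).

|AC| = √(1321)  (≈ 36.3456)

|AB| ∈ {40}
|BC| ∈ {9}
|AC| ∈ {√(1321)}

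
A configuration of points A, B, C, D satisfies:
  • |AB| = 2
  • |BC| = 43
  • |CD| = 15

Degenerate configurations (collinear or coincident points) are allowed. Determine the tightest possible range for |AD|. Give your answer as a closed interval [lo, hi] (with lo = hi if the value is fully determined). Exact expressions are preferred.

|AB| ∈ {2}
|BC| ∈ {43}
|CD| ∈ {15}
|AC| ∈ [41, 45]
|BD| ∈ [28, 58]
|AD| ∈ [26, 60]

|AD| ∈ [26, 60]  (≈ [26.0000, 60.0000])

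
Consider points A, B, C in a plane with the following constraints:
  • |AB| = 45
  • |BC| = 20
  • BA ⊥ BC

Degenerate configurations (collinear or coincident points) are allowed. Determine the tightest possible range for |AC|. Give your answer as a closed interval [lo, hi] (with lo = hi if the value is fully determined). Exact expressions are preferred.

|AB| ∈ {45}
|BC| ∈ {20}
|AC| ∈ {5·√(97)}

|AC| = 5·√(97)  (≈ 49.2443)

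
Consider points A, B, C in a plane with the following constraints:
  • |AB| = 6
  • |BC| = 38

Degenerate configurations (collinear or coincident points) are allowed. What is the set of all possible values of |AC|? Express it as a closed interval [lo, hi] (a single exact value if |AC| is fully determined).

|AB| ∈ {6}
|BC| ∈ {38}
|AC| ∈ [32, 44]

|AC| ∈ [32, 44]  (≈ [32.0000, 44.0000])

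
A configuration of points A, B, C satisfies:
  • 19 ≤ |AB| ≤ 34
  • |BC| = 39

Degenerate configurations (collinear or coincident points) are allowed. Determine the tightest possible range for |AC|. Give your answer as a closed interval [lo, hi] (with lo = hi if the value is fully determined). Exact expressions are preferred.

|AC| ∈ [5, 73]  (≈ [5.0000, 73.0000])

|AB| ∈ [19, 34]
|BC| ∈ {39}
|AC| ∈ [5, 73]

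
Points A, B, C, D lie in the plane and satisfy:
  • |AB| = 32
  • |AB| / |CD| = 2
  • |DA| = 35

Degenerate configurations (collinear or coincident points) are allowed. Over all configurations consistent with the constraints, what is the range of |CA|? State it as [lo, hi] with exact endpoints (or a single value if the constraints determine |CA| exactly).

|AB| ∈ {32}
|AD| ∈ {35}
|CD| ∈ {16}
|BD| ∈ [3, 67]
|AC| ∈ [19, 51]
|BC| ∈ [0, 83]

|CA| ∈ [19, 51]  (≈ [19.0000, 51.0000])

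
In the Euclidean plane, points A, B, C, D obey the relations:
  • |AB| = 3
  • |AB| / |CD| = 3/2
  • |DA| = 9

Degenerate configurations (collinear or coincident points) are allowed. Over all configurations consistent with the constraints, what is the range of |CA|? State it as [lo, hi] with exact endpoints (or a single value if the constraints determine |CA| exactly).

|AB| ∈ {3}
|AD| ∈ {9}
|CD| ∈ {2}
|BD| ∈ [6, 12]
|AC| ∈ [7, 11]
|BC| ∈ [4, 14]

|CA| ∈ [7, 11]  (≈ [7.0000, 11.0000])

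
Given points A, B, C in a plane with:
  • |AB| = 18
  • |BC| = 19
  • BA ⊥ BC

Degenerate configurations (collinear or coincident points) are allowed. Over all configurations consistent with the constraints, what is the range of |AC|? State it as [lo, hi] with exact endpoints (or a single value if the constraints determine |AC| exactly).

|AC| = √(685)  (≈ 26.1725)

|AB| ∈ {18}
|BC| ∈ {19}
|AC| ∈ {√(685)}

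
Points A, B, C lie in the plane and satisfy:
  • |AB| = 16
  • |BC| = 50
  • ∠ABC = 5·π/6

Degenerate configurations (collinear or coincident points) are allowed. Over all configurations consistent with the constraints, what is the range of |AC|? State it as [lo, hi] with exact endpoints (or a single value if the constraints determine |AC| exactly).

|AB| ∈ {16}
|BC| ∈ {50}
|AC| ∈ {2·√(200·√(3) + 689)}

|AC| = 2·√(200·√(3) + 689)  (≈ 64.3556)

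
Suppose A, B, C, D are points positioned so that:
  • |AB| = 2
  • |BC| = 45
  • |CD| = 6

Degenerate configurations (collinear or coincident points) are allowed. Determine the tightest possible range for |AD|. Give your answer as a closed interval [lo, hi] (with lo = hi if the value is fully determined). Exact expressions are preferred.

|AD| ∈ [37, 53]  (≈ [37.0000, 53.0000])

|AB| ∈ {2}
|BC| ∈ {45}
|CD| ∈ {6}
|AC| ∈ [43, 47]
|BD| ∈ [39, 51]
|AD| ∈ [37, 53]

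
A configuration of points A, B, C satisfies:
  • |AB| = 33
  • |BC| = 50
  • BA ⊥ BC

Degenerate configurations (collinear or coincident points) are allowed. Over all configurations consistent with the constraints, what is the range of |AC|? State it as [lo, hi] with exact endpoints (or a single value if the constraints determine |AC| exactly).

|AC| = √(3589)  (≈ 59.9083)

|AB| ∈ {33}
|BC| ∈ {50}
|AC| ∈ {√(3589)}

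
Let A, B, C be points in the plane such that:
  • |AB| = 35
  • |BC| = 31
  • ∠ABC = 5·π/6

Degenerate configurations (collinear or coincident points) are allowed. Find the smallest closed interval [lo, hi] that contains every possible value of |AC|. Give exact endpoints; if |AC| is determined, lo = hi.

|AC| = √(1085·√(3) + 2186)  (≈ 63.7595)

|AB| ∈ {35}
|BC| ∈ {31}
|AC| ∈ {√(1085·√(3) + 2186)}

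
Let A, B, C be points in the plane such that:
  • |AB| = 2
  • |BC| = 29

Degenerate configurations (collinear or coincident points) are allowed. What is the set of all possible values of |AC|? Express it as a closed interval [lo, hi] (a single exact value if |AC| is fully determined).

|AC| ∈ [27, 31]  (≈ [27.0000, 31.0000])

|AB| ∈ {2}
|BC| ∈ {29}
|AC| ∈ [27, 31]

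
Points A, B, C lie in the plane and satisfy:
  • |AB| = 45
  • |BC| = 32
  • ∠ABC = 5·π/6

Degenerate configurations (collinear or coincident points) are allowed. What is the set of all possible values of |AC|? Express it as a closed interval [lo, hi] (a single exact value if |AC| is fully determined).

|AB| ∈ {45}
|BC| ∈ {32}
|AC| ∈ {√(1440·√(3) + 3049)}

|AC| = √(1440·√(3) + 3049)  (≈ 74.4524)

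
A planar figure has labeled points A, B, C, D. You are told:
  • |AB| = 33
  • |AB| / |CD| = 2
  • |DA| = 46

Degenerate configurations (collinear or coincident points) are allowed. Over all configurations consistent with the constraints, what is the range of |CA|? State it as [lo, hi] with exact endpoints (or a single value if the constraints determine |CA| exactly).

|AB| ∈ {33}
|AD| ∈ {46}
|CD| ∈ {33/2}
|BD| ∈ [13, 79]
|AC| ∈ [59/2, 125/2]
|BC| ∈ [0, 191/2]

|CA| ∈ [59/2, 125/2]  (≈ [29.5000, 62.5000])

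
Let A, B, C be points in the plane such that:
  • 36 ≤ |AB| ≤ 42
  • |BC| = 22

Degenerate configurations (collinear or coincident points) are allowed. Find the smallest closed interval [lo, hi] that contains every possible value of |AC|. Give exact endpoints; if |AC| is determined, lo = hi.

|AB| ∈ [36, 42]
|BC| ∈ {22}
|AC| ∈ [14, 64]

|AC| ∈ [14, 64]  (≈ [14.0000, 64.0000])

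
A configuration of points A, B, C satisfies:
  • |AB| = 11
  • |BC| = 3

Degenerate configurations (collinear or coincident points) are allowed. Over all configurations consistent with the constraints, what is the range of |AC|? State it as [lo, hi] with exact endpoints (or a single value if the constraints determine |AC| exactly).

|AB| ∈ {11}
|BC| ∈ {3}
|AC| ∈ [8, 14]

|AC| ∈ [8, 14]  (≈ [8.0000, 14.0000])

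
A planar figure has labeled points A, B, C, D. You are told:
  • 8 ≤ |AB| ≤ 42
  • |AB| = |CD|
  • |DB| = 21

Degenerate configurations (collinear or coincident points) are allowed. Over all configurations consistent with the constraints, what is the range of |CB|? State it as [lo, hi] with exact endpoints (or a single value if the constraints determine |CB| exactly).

|AB| ∈ [8, 42]
|BD| ∈ {21}
|CD| ∈ [8, 42]
|AD| ∈ [0, 63]
|BC| ∈ [0, 63]
|AC| ∈ [0, 105]

|CB| ∈ [0, 63]  (≈ [0.0000, 63.0000])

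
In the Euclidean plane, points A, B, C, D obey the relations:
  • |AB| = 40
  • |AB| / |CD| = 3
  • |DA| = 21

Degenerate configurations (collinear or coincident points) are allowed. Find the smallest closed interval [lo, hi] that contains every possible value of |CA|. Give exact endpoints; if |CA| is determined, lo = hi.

|CA| ∈ [23/3, 103/3]  (≈ [7.6667, 34.3333])

|AB| ∈ {40}
|AD| ∈ {21}
|CD| ∈ {40/3}
|BD| ∈ [19, 61]
|AC| ∈ [23/3, 103/3]
|BC| ∈ [17/3, 223/3]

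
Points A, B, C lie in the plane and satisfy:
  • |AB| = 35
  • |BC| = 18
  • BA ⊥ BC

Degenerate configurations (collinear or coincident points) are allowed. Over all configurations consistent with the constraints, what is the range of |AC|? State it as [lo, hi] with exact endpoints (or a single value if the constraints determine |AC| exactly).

|AC| = √(1549)  (≈ 39.3573)

|AB| ∈ {35}
|BC| ∈ {18}
|AC| ∈ {√(1549)}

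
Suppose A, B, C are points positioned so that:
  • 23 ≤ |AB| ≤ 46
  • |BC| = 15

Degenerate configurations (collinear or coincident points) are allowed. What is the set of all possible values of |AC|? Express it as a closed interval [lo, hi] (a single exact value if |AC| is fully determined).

|AB| ∈ [23, 46]
|BC| ∈ {15}
|AC| ∈ [8, 61]

|AC| ∈ [8, 61]  (≈ [8.0000, 61.0000])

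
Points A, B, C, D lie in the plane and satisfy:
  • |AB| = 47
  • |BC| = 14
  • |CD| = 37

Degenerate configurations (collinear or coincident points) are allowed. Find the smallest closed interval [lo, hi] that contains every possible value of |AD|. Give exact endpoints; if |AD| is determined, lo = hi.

|AB| ∈ {47}
|BC| ∈ {14}
|CD| ∈ {37}
|AC| ∈ [33, 61]
|BD| ∈ [23, 51]
|AD| ∈ [0, 98]

|AD| ∈ [0, 98]  (≈ [0.0000, 98.0000])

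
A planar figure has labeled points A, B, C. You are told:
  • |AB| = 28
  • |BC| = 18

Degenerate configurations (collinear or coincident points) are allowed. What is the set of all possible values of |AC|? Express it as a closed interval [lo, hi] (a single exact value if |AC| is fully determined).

|AC| ∈ [10, 46]  (≈ [10.0000, 46.0000])

|AB| ∈ {28}
|BC| ∈ {18}
|AC| ∈ [10, 46]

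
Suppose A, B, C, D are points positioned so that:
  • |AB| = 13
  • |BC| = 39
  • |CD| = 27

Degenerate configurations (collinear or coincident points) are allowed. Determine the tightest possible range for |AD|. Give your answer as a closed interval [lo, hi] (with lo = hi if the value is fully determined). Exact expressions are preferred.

|AD| ∈ [0, 79]  (≈ [0.0000, 79.0000])

|AB| ∈ {13}
|BC| ∈ {39}
|CD| ∈ {27}
|AC| ∈ [26, 52]
|BD| ∈ [12, 66]
|AD| ∈ [0, 79]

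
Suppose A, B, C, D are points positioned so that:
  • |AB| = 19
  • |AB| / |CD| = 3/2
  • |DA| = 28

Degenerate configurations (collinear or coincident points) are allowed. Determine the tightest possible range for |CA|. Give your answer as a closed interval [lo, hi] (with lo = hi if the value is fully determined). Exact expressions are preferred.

|AB| ∈ {19}
|AD| ∈ {28}
|CD| ∈ {38/3}
|BD| ∈ [9, 47]
|AC| ∈ [46/3, 122/3]
|BC| ∈ [0, 179/3]

|CA| ∈ [46/3, 122/3]  (≈ [15.3333, 40.6667])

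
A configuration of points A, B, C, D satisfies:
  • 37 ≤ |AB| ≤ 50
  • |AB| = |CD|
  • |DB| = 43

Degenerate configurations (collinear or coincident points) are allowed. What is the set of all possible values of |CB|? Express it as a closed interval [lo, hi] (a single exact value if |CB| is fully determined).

|AB| ∈ [37, 50]
|BD| ∈ {43}
|CD| ∈ [37, 50]
|AD| ∈ [0, 93]
|BC| ∈ [0, 93]
|AC| ∈ [0, 143]

|CB| ∈ [0, 93]  (≈ [0.0000, 93.0000])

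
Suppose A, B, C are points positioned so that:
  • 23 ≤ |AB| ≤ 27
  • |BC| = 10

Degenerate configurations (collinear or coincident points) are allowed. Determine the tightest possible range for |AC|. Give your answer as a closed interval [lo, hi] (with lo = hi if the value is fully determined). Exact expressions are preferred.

|AC| ∈ [13, 37]  (≈ [13.0000, 37.0000])

|AB| ∈ [23, 27]
|BC| ∈ {10}
|AC| ∈ [13, 37]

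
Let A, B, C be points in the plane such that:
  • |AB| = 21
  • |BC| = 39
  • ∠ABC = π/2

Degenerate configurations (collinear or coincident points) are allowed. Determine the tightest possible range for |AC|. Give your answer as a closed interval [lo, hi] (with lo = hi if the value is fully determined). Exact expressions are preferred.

|AC| = 3·√(218)  (≈ 44.2945)

|AB| ∈ {21}
|BC| ∈ {39}
|AC| ∈ {3·√(218)}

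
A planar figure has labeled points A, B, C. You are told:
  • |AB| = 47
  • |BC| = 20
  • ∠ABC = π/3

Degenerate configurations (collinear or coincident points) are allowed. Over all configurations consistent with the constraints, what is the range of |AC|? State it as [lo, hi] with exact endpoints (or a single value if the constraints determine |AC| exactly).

|AC| = √(1669)  (≈ 40.8534)

|AB| ∈ {47}
|BC| ∈ {20}
|AC| ∈ {√(1669)}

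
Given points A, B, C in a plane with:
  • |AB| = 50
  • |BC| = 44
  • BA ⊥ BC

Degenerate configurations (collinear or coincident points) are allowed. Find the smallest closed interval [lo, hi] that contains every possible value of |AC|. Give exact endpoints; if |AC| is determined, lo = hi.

|AC| = 2·√(1109)  (≈ 66.6033)

|AB| ∈ {50}
|BC| ∈ {44}
|AC| ∈ {2·√(1109)}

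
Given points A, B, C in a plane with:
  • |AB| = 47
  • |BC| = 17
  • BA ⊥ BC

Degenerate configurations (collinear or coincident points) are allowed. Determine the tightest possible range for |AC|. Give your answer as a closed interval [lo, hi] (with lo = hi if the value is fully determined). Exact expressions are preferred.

|AC| = √(2498)  (≈ 49.9800)

|AB| ∈ {47}
|BC| ∈ {17}
|AC| ∈ {√(2498)}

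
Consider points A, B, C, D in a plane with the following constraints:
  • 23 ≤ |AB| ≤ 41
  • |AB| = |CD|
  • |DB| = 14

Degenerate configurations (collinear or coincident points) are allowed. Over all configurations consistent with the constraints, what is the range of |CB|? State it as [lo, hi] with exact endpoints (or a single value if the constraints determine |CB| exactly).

|AB| ∈ [23, 41]
|BD| ∈ {14}
|CD| ∈ [23, 41]
|AD| ∈ [9, 55]
|BC| ∈ [9, 55]
|AC| ∈ [0, 96]

|CB| ∈ [9, 55]  (≈ [9.0000, 55.0000])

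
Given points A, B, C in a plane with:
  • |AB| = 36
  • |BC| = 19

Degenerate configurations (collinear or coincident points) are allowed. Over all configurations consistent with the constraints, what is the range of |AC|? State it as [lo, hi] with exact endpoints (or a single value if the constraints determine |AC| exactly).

|AC| ∈ [17, 55]  (≈ [17.0000, 55.0000])

|AB| ∈ {36}
|BC| ∈ {19}
|AC| ∈ [17, 55]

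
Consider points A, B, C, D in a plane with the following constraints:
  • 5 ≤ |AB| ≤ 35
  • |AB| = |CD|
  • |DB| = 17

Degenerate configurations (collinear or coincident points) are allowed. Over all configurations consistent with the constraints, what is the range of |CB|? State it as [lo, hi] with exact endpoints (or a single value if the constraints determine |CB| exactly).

|CB| ∈ [0, 52]  (≈ [0.0000, 52.0000])

|AB| ∈ [5, 35]
|BD| ∈ {17}
|CD| ∈ [5, 35]
|AD| ∈ [0, 52]
|BC| ∈ [0, 52]
|AC| ∈ [0, 87]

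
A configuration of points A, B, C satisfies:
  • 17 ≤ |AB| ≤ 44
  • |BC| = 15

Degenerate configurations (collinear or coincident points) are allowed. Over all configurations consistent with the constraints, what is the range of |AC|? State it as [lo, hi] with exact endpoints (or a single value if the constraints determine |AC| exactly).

|AC| ∈ [2, 59]  (≈ [2.0000, 59.0000])

|AB| ∈ [17, 44]
|BC| ∈ {15}
|AC| ∈ [2, 59]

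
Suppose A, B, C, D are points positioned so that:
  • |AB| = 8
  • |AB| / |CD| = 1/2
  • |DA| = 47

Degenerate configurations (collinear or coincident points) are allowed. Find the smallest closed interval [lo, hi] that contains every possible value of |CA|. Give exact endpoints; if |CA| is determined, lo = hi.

|AB| ∈ {8}
|AD| ∈ {47}
|CD| ∈ {16}
|BD| ∈ [39, 55]
|AC| ∈ [31, 63]
|BC| ∈ [23, 71]

|CA| ∈ [31, 63]  (≈ [31.0000, 63.0000])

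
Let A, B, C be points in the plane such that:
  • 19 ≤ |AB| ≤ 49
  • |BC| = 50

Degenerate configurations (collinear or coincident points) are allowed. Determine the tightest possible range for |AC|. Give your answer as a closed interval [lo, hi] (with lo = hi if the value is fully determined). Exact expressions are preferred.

|AC| ∈ [1, 99]  (≈ [1.0000, 99.0000])

|AB| ∈ [19, 49]
|BC| ∈ {50}
|AC| ∈ [1, 99]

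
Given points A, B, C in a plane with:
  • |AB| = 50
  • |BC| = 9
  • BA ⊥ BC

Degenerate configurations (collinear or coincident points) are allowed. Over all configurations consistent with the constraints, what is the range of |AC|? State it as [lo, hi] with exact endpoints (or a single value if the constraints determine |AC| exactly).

|AC| = √(2581)  (≈ 50.8035)

|AB| ∈ {50}
|BC| ∈ {9}
|AC| ∈ {√(2581)}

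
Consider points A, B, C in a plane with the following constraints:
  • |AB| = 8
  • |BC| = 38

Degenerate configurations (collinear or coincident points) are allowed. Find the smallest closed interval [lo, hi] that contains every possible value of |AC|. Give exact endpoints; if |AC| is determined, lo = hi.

|AC| ∈ [30, 46]  (≈ [30.0000, 46.0000])

|AB| ∈ {8}
|BC| ∈ {38}
|AC| ∈ [30, 46]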